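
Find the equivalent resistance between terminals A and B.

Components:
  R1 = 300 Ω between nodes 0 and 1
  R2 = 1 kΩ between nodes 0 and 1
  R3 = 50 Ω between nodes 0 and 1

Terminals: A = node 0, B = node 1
Reduce the network between node 0 (A) and node 1 (B) by series/parallel combination:
  Rp1 = R1 ‖ R2 ‖ R3 (parallel, all between nodes 0 and 1) = 1/(1/300 + 1/1000 + 1/50) = 41.1 Ω
R_eq = 41.1 Ω

Final answer: 41.1 Ω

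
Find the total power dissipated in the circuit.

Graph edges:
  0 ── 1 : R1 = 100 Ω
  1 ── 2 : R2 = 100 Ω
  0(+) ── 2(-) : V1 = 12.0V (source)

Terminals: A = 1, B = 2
Nodal analysis, taking node 2 as the 0 V reference.
Source V1 fixes V_0 = 12 V.
KCL at each unknown node (sum of currents leaving = 0; resistances in Ω):
  Node 1: (V_1 - 12)/100 + (V_1 - 0)/100 = 0
Collecting terms: 0.02 × V_1 = 0.12  =>  V_1 = 6 V
Power in each resistor, P = (ΔV)²/R:
  P_R1 = (12 - 6)²/100 = 0.36 W
  P_R2 = (6 - 0)²/100 = 0.36 W
P_total = P_R1 + P_R2 = 0.72 W

Final answer: 0.72 W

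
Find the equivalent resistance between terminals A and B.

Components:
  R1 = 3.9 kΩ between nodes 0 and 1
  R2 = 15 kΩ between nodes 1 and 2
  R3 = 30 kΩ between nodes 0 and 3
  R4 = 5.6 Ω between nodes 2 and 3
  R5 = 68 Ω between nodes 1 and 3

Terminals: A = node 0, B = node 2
The network is not a plain series/parallel combination. Inject a 1 A test current into terminal A (node 0) and return it from terminal B (node 2); then R_eq = V_A / (1 A).
Nodal analysis, taking node 2 as the 0 V reference.
Current source I_test pushes 1 A into node 0 and draws it out of node 2.
KCL at each unknown node (sum of currents leaving = 0; resistances in Ω):
  Node 0: (V_0 - V_1)/3900 + (V_0 - V_3)/30000 - 1 = 0
  Node 1: (V_1 - V_0)/3900 + (V_1 - 0)/15000 + (V_1 - V_3)/68 = 0
  Node 3: (V_3 - V_0)/30000 + (V_3 - V_1)/68 + (V_3 - 0)/5.6 = 0
Collecting terms (coefficients in siemens):
  0.0002897·V_0 - 0.0002564·V_1 - 0.00003333·V_3 = 1
  0.01503·V_1 - 0.0002564·V_0 - 0.01471·V_3 = 0
  0.1933·V_3 - 0.00003333·V_0 - 0.01471·V_1 = 0
Solving these 3 simultaneous equations (Gaussian elimination) gives:
  V_0 = 3510 V, V_1 = 65.34 V, V_3 = 5.576 V
R_eq = V_0 / 1 A = 3510 Ω = 3.51 kΩ

Final answer: 3.51 kΩ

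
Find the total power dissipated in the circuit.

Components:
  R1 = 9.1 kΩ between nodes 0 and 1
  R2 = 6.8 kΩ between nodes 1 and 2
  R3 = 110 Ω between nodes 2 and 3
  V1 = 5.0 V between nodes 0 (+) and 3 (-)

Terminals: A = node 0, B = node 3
Nodal analysis, taking node 3 as the 0 V reference.
Source V1 fixes V_0 = 5 V.
KCL at each unknown node (sum of currents leaving = 0; resistances in Ω):
  Node 1: (V_1 - 5)/9100 + (V_1 - V_2)/6800 = 0
  Node 2: (V_2 - V_1)/6800 + (V_2 - 0)/110 = 0
Collecting terms (coefficients in siemens):
  0.0002569·V_1 - 0.0001471·V_2 = 0.0005495
  0.009238·V_2 - 0.0001471·V_1 = 0
Determinant D = (0.0002569)(0.009238) - (-0.0001471)(-0.0001471) = 0.000002352
V_1 = [(0.0005495)(0.009238) - (-0.0001471)(0)]/D = 2.158 V
V_2 = [(0.0002569)(0) - (0.0005495)(-0.0001471)]/D = 0.03435 V
Power in each resistor, P = (ΔV)²/R:
  P_R1 = (5 - 2.158)²/9100 = 0.0008876 W
  P_R2 = (2.158 - 0.03435)²/6800 = 0.0006632 W
  P_R3 = (0.03435 - 0)²/110 = 0.00001073 W
P_total = P_R1 + P_R2 + P_R3 = 0.001562 W

Final answer: 0.001562 W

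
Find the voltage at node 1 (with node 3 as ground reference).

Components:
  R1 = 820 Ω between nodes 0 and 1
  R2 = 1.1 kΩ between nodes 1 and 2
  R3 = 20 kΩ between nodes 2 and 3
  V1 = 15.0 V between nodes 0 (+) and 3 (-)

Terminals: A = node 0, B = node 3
Nodal analysis, taking node 3 as the 0 V reference.
Source V1 fixes V_0 = 15 V.
KCL at each unknown node (sum of currents leaving = 0; resistances in Ω):
  Node 1: (V_1 - 15)/820 + (V_1 - V_2)/1100 = 0
  Node 2: (V_2 - V_1)/1100 + (V_2 - 0)/20000 = 0
Collecting terms (coefficients in siemens):
  0.002129·V_1 - 0.0009091·V_2 = 0.01829
  0.0009591·V_2 - 0.0009091·V_1 = 0
Determinant D = (0.002129)(0.0009591) - (-0.0009091)(-0.0009091) = 0.000001215
V_1 = [(0.01829)(0.0009591) - (-0.0009091)(0)]/D = 14.44 V
V_2 = [(0.002129)(0) - (0.01829)(-0.0009091)]/D = 13.69 V
The requested potential is V_1 = 14.44 V.

Final answer: V_1 = 14.44 V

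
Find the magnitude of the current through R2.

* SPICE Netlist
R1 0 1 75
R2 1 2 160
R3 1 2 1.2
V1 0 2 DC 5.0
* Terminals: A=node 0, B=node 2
Nodal analysis, taking node 2 as the 0 V reference.
Source V1 fixes V_0 = 5 V.
KCL at each unknown node (sum of currents leaving = 0; resistances in Ω):
  Node 1: (V_1 - 5)/75 + (V_1 - 0)/160 + (V_1 - 0)/1.2 = 0
Collecting terms: 0.8529 × V_1 = 0.06667  =>  V_1 = 0.07816 V
I_R2 = (V_1 - V_2)/R2 = (0.07816 - 0)/160 = 0.0004885 A
|I_R2| = 0.0004885 A

Final answer: |I_R2| = 0.0004885 A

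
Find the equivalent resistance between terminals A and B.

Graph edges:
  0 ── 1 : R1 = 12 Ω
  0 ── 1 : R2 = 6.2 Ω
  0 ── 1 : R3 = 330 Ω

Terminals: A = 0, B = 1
Reduce the network between node 0 (A) and node 1 (B) by series/parallel combination:
  Rp1 = R1 ‖ R2 ‖ R3 (parallel, all between nodes 0 and 1) = 1/(1/12 + 1/6.2 + 1/330) = 4.038 Ω
R_eq = 4.038 Ω

Final answer: 4.038 Ω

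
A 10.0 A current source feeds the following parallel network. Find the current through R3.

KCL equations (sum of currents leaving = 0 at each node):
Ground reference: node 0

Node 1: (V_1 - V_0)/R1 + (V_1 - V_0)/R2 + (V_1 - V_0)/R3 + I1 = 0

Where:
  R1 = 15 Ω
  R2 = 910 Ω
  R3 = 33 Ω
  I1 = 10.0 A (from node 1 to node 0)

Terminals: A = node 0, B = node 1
All resistors sit directly between nodes 0 and 1, so they are in parallel and share one voltage V; the full source current 10 A splits among them.
1/R_par = 1/15 + 1/910 + 1/33 = 0.09807 S  =>  R_par = 10.2 Ω
V = I × R_par = 10 × 10.2 = 102 V
I_R3 = V/R3 = 102/33 = 3.09 A

Final answer: 3.09 A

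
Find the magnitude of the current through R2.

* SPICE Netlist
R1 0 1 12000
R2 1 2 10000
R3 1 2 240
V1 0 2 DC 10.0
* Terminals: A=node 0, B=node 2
Nodal analysis, taking node 2 as the 0 V reference.
Source V1 fixes V_0 = 10 V.
KCL at each unknown node (sum of currents leaving = 0; resistances in Ω):
  Node 1: (V_1 - 10)/12000 + (V_1 - 0)/10000 + (V_1 - 0)/240 = 0
Collecting terms: 0.00435 × V_1 = 0.0008333  =>  V_1 = 0.1916 V
I_R2 = (V_1 - V_2)/R2 = (0.1916 - 0)/10000 = 0.00001916 A
|I_R2| = 0.00001916 A

Final answer: |I_R2| = 1.916e-05 A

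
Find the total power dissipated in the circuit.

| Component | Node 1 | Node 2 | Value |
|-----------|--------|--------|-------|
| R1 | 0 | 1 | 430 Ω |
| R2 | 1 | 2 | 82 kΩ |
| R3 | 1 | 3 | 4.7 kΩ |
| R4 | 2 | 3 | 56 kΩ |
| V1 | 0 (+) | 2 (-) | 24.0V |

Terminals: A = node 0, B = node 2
Nodal analysis, taking node 2 as the 0 V reference.
Source V1 fixes V_0 = 24 V.
KCL at each unknown node (sum of currents leaving = 0; resistances in Ω):
  Node 1: (V_1 - 24)/430 + (V_1 - 0)/82000 + (V_1 - V_3)/4700 = 0
  Node 3: (V_3 - V_1)/4700 + (V_3 - 0)/56000 = 0
Collecting terms (coefficients in siemens):
  0.002551·V_1 - 0.0002128·V_3 = 0.05581
  0.0002306·V_3 - 0.0002128·V_1 = 0
Determinant D = (0.002551)(0.0002306) - (-0.0002128)(-0.0002128) = 0.0000005429
V_1 = [(0.05581)(0.0002306) - (-0.0002128)(0)]/D = 23.71 V
V_3 = [(0.002551)(0) - (0.05581)(-0.0002128)]/D = 21.87 V
Power in each resistor, P = (ΔV)²/R:
  P_R1 = (24 - 23.71)²/430 = 0.0001987 W
  P_R2 = (23.71 - 0)²/82000 = 0.006854 W
  P_R3 = (23.71 - 21.87)²/4700 = 0.000717 W
  P_R4 = (0 - 21.87)²/56000 = 0.008543 W
P_total = P_R1 + P_R2 + P_R3 + P_R4 = 0.01631 W

Final answer: 0.01631 W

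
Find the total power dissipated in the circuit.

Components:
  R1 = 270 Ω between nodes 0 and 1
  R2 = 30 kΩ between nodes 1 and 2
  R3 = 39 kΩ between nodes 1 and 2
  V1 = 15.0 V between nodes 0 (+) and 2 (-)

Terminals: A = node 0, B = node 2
Nodal analysis, taking node 2 as the 0 V reference.
Source V1 fixes V_0 = 15 V.
KCL at each unknown node (sum of currents leaving = 0; resistances in Ω):
  Node 1: (V_1 - 15)/270 + (V_1 - 0)/30000 + (V_1 - 0)/39000 = 0
Collecting terms: 0.003763 × V_1 = 0.05556  =>  V_1 = 14.76 V
Power in each resistor, P = (ΔV)²/R:
  P_R1 = (15 - 14.76)²/270 = 0.0002047 W
  P_R2 = (14.76 - 0)²/30000 = 0.007267 W
  P_R3 = (14.76 - 0)²/39000 = 0.00559 W
P_total = P_R1 + P_R2 + P_R3 = 0.01306 W

Final answer: 0.01306 W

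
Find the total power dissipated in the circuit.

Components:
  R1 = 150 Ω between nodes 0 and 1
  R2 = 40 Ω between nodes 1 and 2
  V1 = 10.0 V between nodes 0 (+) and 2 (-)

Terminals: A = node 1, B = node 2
Nodal analysis, taking node 2 as the 0 V reference.
Source V1 fixes V_0 = 10 V.
KCL at each unknown node (sum of currents leaving = 0; resistances in Ω):
  Node 1: (V_1 - 10)/150 + (V_1 - 0)/40 = 0
Collecting terms: 0.03167 × V_1 = 0.06667  =>  V_1 = 2.105 V
Power in each resistor, P = (ΔV)²/R:
  P_R1 = (10 - 2.105)²/150 = 0.4155 W
  P_R2 = (2.105 - 0)²/40 = 0.1108 W
P_total = P_R1 + P_R2 = 0.5263 W

Final answer: 0.5263 W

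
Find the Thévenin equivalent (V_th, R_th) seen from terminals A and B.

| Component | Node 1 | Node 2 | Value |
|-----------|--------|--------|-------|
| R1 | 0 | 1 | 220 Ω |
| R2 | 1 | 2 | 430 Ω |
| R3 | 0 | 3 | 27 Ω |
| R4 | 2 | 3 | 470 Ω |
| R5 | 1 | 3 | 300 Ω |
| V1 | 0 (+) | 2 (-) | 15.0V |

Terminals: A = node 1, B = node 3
Step 1 — V_th is the open-circuit voltage V_A - V_B (nothing connected across the terminals).
Nodal analysis, taking node 2 as the 0 V reference.
Source V1 fixes V_0 = 15 V.
KCL at each unknown node (sum of currents leaving = 0; resistances in Ω):
  Node 1: (V_1 - 15)/220 + (V_1 - 0)/430 + (V_1 - V_3)/300 = 0
  Node 3: (V_3 - 15)/27 + (V_3 - 0)/470 + (V_3 - V_1)/300 = 0
Collecting terms (coefficients in siemens):
  0.0102·V_1 - 0.003333·V_3 = 0.06818
  0.0425·V_3 - 0.003333·V_1 = 0.5556
Determinant D = (0.0102)(0.0425) - (-0.003333)(-0.003333) = 0.0004226
V_1 = [(0.06818)(0.0425) - (-0.003333)(0.5556)]/D = 11.24 V
V_3 = [(0.0102)(0.5556) - (0.06818)(-0.003333)]/D = 13.95 V
V_th = V_1 - V_3 = 11.24 - 13.95 = -2.714 V
Step 2 — R_th: zero the source — replace V1 by a short circuit (node 2 merges into node 0) — and find the resistance seen between A (node 1) and B (node 3).
Reduce the network between node 1 (A) and node 3 (B) by series/parallel combination:
  Rp1 = R1 ‖ R2 (parallel, both between nodes 0 and 1) = 1/(1/220 + 1/430) = 145.5 Ω
  Rp2 = R3 ‖ R4 (parallel, both between nodes 0 and 3) = 1/(1/27 + 1/470) = 25.53 Ω
  Rs1 = Rp1 + Rp2 (series, joined only at node 0) = 145.5 + 25.53 = 171.1 Ω
  Rp3 = R5 ‖ Rs1 (parallel, both between nodes 1 and 3) = 1/(1/300 + 1/171.1) = 108.9 Ω
R_th = 108.9 Ω

Final answer: V_th = -2.714 V, R_th = 108.9 Ω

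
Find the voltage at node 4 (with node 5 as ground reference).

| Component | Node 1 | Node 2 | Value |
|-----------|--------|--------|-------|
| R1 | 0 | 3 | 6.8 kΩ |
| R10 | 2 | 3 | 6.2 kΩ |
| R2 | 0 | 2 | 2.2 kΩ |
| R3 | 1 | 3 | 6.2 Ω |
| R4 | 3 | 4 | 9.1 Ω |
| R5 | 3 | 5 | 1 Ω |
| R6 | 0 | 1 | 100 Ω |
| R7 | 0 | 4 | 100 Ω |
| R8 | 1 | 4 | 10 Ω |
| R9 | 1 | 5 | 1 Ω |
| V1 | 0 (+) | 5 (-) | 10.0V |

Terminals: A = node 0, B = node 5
Nodal analysis, taking node 5 as the 0 V reference.
Source V1 fixes V_0 = 10 V.
KCL at each unknown node (sum of currents leaving = 0; resistances in Ω):
  Node 1: (V_1 - V_3)/6.2 + (V_1 - 10)/100 + (V_1 - V_4)/10 + (V_1 - 0)/1 = 0
  Node 2: (V_2 - 10)/2200 + (V_2 - V_3)/6200 = 0
  Node 3: (V_3 - 10)/6800 + (V_3 - V_1)/6.2 + (V_3 - V_4)/9.1 + (V_3 - 0)/1 + (V_3 - V_2)/6200 = 0
  Node 4: (V_4 - V_3)/9.1 + (V_4 - 10)/100 + (V_4 - V_1)/10 = 0
Collecting terms (coefficients in siemens):
  1.271·V_1 - 0.1613·V_3 - 0.1·V_4 = 0.1
  0.0006158·V_2 - 0.0001613·V_3 = 0.004545
  1.271·V_3 - 0.1613·V_1 - 0.0001613·V_2 - 0.1099·V_4 = 0.001471
  0.2199·V_4 - 0.1·V_1 - 0.1099·V_3 = 0.1
Solving these 4 simultaneous equations (Gaussian elimination) gives:
  V_1 = 0.13 V, V_2 = 7.398 V, V_3 = 0.06585 V, V_4 = 0.5468 V
The requested potential is V_4 = 0.5468 V.

Final answer: V_4 = 0.5468 V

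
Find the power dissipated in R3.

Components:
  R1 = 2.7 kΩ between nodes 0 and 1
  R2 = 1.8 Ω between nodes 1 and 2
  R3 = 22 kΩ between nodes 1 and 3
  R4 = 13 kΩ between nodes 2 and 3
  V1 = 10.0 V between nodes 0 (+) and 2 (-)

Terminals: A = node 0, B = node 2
Nodal analysis, taking node 2 as the 0 V reference.
Source V1 fixes V_0 = 10 V.
KCL at each unknown node (sum of currents leaving = 0; resistances in Ω):
  Node 1: (V_1 - 10)/2700 + (V_1 - 0)/1.8 + (V_1 - V_3)/22000 = 0
  Node 3: (V_3 - V_1)/22000 + (V_3 - 0)/13000 = 0
Collecting terms (coefficients in siemens):
  0.556·V_1 - 0.00004545·V_3 = 0.003704
  0.0001224·V_3 - 0.00004545·V_1 = 0
Determinant D = (0.556)(0.0001224) - (-0.00004545)(-0.00004545) = 0.00006804
V_1 = [(0.003704)(0.0001224) - (-0.00004545)(0)]/D = 0.006662 V
V_3 = [(0.556)(0) - (0.003704)(-0.00004545)]/D = 0.002474 V
I_R3 = (V_1 - V_3)/R3 = (0.006662 - 0.002474)/22000 = 0.0000001903 A
P_R3 = I_R3² × R3 = (0.0000001903)² × 22000 = 0.000000000797 W

Final answer: 7.97e-10 W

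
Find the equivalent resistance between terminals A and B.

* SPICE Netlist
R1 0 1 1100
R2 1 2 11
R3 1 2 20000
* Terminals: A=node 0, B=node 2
Reduce the network between node 0 (A) and node 2 (B) by series/parallel combination:
  Rp1 = R2 ‖ R3 (parallel, both between nodes 1 and 2) = 1/(1/11 + 1/20000) = 10.99 Ω
  Rs1 = R1 + Rp1 (series, joined only at node 1) = 1100 + 10.99 = 1111 Ω
R_eq = 1.111 kΩ

Final answer: 1.111 kΩ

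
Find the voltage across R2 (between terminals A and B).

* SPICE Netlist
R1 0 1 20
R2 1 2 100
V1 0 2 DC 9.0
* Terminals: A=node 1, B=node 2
R1 and R2 are in series across V1 (node 0 → node 1 → node 2), and the output A–B is taken across R2, so this is a voltage divider.
Series current: I = V1/(R1 + R2) = 9/(20 + 100) = 9/120 = 0.075 A
V_R2 = I × R2 = V1 × R2/(R1 + R2) = 9 × 100/120 = 7.5 V

Final answer: 7.5 V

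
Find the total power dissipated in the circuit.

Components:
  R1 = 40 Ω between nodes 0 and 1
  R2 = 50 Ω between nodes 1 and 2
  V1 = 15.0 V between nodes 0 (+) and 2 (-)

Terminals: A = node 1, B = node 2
Nodal analysis, taking node 2 as the 0 V reference.
Source V1 fixes V_0 = 15 V.
KCL at each unknown node (sum of currents leaving = 0; resistances in Ω):
  Node 1: (V_1 - 15)/40 + (V_1 - 0)/50 = 0
Collecting terms: 0.045 × V_1 = 0.375  =>  V_1 = 8.333 V
Power in each resistor, P = (ΔV)²/R:
  P_R1 = (15 - 8.333)²/40 = 1.111 W
  P_R2 = (8.333 - 0)²/50 = 1.389 W
P_total = P_R1 + P_R2 = 2.5 W

Final answer: 2.5 W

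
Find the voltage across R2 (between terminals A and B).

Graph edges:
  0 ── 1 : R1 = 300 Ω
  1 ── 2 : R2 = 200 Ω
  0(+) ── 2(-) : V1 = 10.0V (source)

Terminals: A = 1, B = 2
R1 and R2 are in series across V1 (node 0 → node 1 → node 2), and the output A–B is taken across R2, so this is a voltage divider.
Series current: I = V1/(R1 + R2) = 10/(300 + 200) = 10/500 = 0.02 A
V_R2 = I × R2 = V1 × R2/(R1 + R2) = 10 × 200/500 = 4 V

Final answer: 4 V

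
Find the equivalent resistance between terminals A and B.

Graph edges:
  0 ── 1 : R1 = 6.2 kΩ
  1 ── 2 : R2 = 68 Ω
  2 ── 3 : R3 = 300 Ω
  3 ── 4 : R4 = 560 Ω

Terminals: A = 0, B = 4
Reduce the network between node 0 (A) and node 4 (B) by series/parallel combination:
  Rs1 = R1 + R2 (series, joined only at node 1) = 6200 + 68 = 6268 Ω
  Rs2 = R3 + Rs1 (series, joined only at node 2) = 300 + 6268 = 6568 Ω
  Rs3 = R4 + Rs2 (series, joined only at node 3) = 560 + 6568 = 7128 Ω
R_eq = 7.128 kΩ

Final answer: 7.128 kΩ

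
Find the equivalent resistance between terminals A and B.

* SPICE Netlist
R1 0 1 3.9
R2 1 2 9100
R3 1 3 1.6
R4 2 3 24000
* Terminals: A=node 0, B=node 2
Reduce the network between node 0 (A) and node 2 (B) by series/parallel combination:
  Rs1 = R3 + R4 (series, joined only at node 3) = 1.6 + 24000 = 24000 Ω
  Rp1 = R2 ‖ Rs1 (parallel, both between nodes 1 and 2) = 1/(1/9100 + 1/24000) = 6598 Ω
  Rs2 = R1 + Rp1 (series, joined only at node 1) = 3.9 + 6598 = 6602 Ω
R_eq = 6.602 kΩ

Final answer: 6.602 kΩ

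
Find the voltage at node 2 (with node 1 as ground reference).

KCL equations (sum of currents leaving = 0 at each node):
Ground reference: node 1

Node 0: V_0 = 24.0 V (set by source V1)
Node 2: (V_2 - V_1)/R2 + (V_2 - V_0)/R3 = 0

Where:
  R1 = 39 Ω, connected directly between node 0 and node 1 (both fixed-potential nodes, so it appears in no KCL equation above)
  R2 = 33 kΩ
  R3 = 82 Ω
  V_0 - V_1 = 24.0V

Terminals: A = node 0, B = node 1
Nodal analysis, taking node 1 as the 0 V reference.
Source V1 fixes V_0 = 24 V.
KCL at each unknown node (sum of currents leaving = 0; resistances in Ω):
  Node 2: (V_2 - 0)/33000 + (V_2 - 24)/82 = 0
Collecting terms: 0.01223 × V_2 = 0.2927  =>  V_2 = 23.94 V
The requested potential is V_2 = 23.94 V.

Final answer: V_2 = 23.94 V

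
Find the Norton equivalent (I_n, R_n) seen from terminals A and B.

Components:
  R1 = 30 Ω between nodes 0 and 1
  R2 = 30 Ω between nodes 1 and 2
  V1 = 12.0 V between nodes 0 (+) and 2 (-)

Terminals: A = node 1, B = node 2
Find the Thévenin equivalent first; then I_n = V_th/R_th and R_n = R_th.
Step 1 — V_th is the open-circuit voltage V_A - V_B (nothing connected across the terminals).
Nodal analysis, taking node 2 as the 0 V reference.
Source V1 fixes V_0 = 12 V.
KCL at each unknown node (sum of currents leaving = 0; resistances in Ω):
  Node 1: (V_1 - 12)/30 + (V_1 - 0)/30 = 0
Collecting terms: 0.06667 × V_1 = 0.4  =>  V_1 = 6 V
V_th = V_1 - V_2 = 6 - 0 = 6 V
Step 2 — R_th: zero the source — replace V1 by a short circuit (node 2 merges into node 0) — and find the resistance seen between A (node 1) and B (node 0).
Reduce the network between node 1 (A) and node 0 (B) by series/parallel combination:
  Rp1 = R1 ‖ R2 (parallel, both between nodes 0 and 1) = 1/(1/30 + 1/30) = 15 Ω
R_th = 15 Ω
I_n = V_th/R_th = 6/15 = 0.4 A, and R_n = R_th = 15 Ω

Final answer: I_n = 0.4 A, R_n = 15 Ω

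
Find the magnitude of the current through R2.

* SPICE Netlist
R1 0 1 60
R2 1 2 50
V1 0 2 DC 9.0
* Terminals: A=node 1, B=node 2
Nodal analysis, taking node 2 as the 0 V reference.
Source V1 fixes V_0 = 9 V.
KCL at each unknown node (sum of currents leaving = 0; resistances in Ω):
  Node 1: (V_1 - 9)/60 + (V_1 - 0)/50 = 0
Collecting terms: 0.03667 × V_1 = 0.15  =>  V_1 = 4.091 V
I_R2 = (V_1 - V_2)/R2 = (4.091 - 0)/50 = 0.08182 A
|I_R2| = 0.08182 A

Final answer: |I_R2| = 0.08182 A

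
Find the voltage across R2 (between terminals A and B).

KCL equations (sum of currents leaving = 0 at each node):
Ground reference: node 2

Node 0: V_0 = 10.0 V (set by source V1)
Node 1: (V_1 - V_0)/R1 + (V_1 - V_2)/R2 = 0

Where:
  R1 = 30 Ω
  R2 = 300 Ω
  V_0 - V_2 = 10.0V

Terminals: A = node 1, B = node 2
R1 and R2 are in series across V1 (node 0 → node 1 → node 2), and the output A–B is taken across R2, so this is a voltage divider.
Series current: I = V1/(R1 + R2) = 10/(30 + 300) = 10/330 = 0.0303 A
V_R2 = I × R2 = V1 × R2/(R1 + R2) = 10 × 300/330 = 9.091 V

Final answer: 9.091 V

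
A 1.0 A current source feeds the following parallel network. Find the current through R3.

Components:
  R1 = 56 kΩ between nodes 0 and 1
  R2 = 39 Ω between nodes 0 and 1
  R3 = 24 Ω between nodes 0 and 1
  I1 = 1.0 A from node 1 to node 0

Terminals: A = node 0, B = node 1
All resistors sit directly between nodes 0 and 1, so they are in parallel and share one voltage V; the full source current 1 A splits among them.
1/R_par = 1/56000 + 1/39 + 1/24 = 0.06733 S  =>  R_par = 14.85 Ω
V = I × R_par = 1 × 14.85 = 14.85 V
I_R3 = V/R3 = 14.85/24 = 0.6189 A

Final answer: 0.6189 A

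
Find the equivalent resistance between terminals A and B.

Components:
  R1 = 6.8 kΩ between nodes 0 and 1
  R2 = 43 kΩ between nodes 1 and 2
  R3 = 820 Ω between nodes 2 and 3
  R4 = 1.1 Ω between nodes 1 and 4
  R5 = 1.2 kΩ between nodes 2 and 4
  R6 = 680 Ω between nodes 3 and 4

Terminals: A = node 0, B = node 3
The network is not a plain series/parallel combination. Inject a 1 A test current into terminal A (node 0) and return it from terminal B (node 3); then R_eq = V_A / (1 A).
Nodal analysis, taking node 3 as the 0 V reference.
Current source I_test pushes 1 A into node 0 and draws it out of node 3.
KCL at each unknown node (sum of currents leaving = 0; resistances in Ω):
  Node 0: (V_0 - V_1)/6800 - 1 = 0
  Node 1: (V_1 - V_0)/6800 + (V_1 - V_2)/43000 + (V_1 - V_4)/1.1 = 0
  Node 2: (V_2 - V_1)/43000 + (V_2 - 0)/820 + (V_2 - V_4)/1200 = 0
  Node 4: (V_4 - V_1)/1.1 + (V_4 - V_2)/1200 + (V_4 - 0)/680 = 0
Collecting terms (coefficients in siemens):
  0.0001471·V_0 - 0.0001471·V_1 = 1
  0.9093·V_1 - 0.0001471·V_0 - 0.00002326·V_2 - 0.9091·V_4 = 0
  0.002076·V_2 - 0.00002326·V_1 - 0.0008333·V_4 = 0
  0.9114·V_4 - 0.9091·V_1 - 0.0008333·V_2 = 0
Solving these 4 simultaneous equations (Gaussian elimination) gives:
  V_0 = 7308 V, V_1 = 507.7 V, V_2 = 209 V, V_4 = 506.6 V
R_eq = V_0 / 1 A = 7308 Ω = 7.308 kΩ

Final answer: 7.308 kΩ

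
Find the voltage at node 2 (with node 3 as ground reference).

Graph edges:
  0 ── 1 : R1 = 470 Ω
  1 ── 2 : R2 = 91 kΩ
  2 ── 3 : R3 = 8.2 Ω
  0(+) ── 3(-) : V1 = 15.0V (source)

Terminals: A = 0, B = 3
Nodal analysis, taking node 3 as the 0 V reference.
Source V1 fixes V_0 = 15 V.
KCL at each unknown node (sum of currents leaving = 0; resistances in Ω):
  Node 1: (V_1 - 15)/470 + (V_1 - V_2)/91000 = 0
  Node 2: (V_2 - V_1)/91000 + (V_2 - 0)/8.2 = 0
Collecting terms (coefficients in siemens):
  0.002139·V_1 - 0.00001099·V_2 = 0.03191
  0.122·V_2 - 0.00001099·V_1 = 0
Determinant D = (0.002139)(0.122) - (-0.00001099)(-0.00001099) = 0.0002608
V_1 = [(0.03191)(0.122) - (-0.00001099)(0)]/D = 14.92 V
V_2 = [(0.002139)(0) - (0.03191)(-0.00001099)]/D = 0.001345 V
The requested potential is V_2 = 0.001345 V.

Final answer: V_2 = 0.001345 V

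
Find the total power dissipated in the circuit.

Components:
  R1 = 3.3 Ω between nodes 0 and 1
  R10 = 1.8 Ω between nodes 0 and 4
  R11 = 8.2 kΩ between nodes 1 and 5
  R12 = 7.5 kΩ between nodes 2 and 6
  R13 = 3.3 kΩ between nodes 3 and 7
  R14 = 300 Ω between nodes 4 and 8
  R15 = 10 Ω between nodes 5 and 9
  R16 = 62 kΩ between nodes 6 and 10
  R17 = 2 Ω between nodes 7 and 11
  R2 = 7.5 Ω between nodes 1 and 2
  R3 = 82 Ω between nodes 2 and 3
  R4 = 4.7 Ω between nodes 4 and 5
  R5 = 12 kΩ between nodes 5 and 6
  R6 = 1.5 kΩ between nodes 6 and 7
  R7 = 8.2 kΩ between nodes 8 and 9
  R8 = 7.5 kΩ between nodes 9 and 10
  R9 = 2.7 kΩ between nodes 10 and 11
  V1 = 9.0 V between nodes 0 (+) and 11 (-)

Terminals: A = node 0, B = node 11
Nodal analysis, taking node 11 as the 0 V reference.
Source V1 fixes V_0 = 9 V.
KCL at each unknown node (sum of currents leaving = 0; resistances in Ω):
  Node 1: (V_1 - 9)/3.3 + (V_1 - V_2)/7.5 + (V_1 - V_5)/8200 = 0
  Node 2: (V_2 - V_1)/7.5 + (V_2 - V_3)/82 + (V_2 - V_6)/7500 = 0
  Node 3: (V_3 - V_2)/82 + (V_3 - V_7)/3300 = 0
  Node 4: (V_4 - V_5)/4.7 + (V_4 - 9)/1.8 + (V_4 - V_8)/300 = 0
  Node 5: (V_5 - V_4)/4.7 + (V_5 - V_6)/12000 + (V_5 - V_1)/8200 + (V_5 - V_9)/10 = 0
  Node 6: (V_6 - V_5)/12000 + (V_6 - V_7)/1500 + (V_6 - V_2)/7500 + (V_6 - V_10)/62000 = 0
  Node 7: (V_7 - V_6)/1500 + (V_7 - V_3)/3300 + (V_7 - 0)/2 = 0
  Node 8: (V_8 - V_9)/8200 + (V_8 - V_4)/300 = 0
  Node 9: (V_9 - V_8)/8200 + (V_9 - V_10)/7500 + (V_9 - V_5)/10 = 0
  Node 10: (V_10 - V_9)/7500 + (V_10 - 0)/2700 + (V_10 - V_6)/62000 = 0
Collecting terms (coefficients in siemens):
  0.4365·V_1 - 0.1333·V_2 - 0.000122·V_5 = 2.727
  0.1457·V_2 - 0.1333·V_1 - 0.0122·V_3 - 0.0001333·V_6 = 0
  0.0125·V_3 - 0.0122·V_2 - 0.000303·V_7 = 0
  0.7717·V_4 - 0.2128·V_5 - 0.003333·V_8 = 5
  0.313·V_5 - 0.000122·V_1 - 0.2128·V_4 - 0.00008333·V_6 - 0.1·V_9 = 0
  0.0008995·V_6 - 0.0001333·V_2 - 0.00008333·V_5 - 0.0006667·V_7 - 0.00001613·V_10 = 0
  0.501·V_7 - 0.000303·V_3 - 0.0006667·V_6 = 0
  0.003455·V_8 - 0.003333·V_4 - 0.000122·V_9 = 0
  0.1003·V_9 - 0.1·V_5 - 0.000122·V_8 - 0.0001333·V_10 = 0
  0.0005198·V_10 - 0.00001613·V_6 - 0.0001333·V_9 = 0
Solving these 10 simultaneous equations (Gaussian elimination) gives:
  V_1 = 8.988 V, V_2 = 8.962 V, V_3 = 8.745 V, V_4 = 8.997 V
  V_5 = 8.991 V, V_6 = 2.21 V, V_7 = 0.008231 V, V_8 = 8.997 V
  V_9 = 8.982 V, V_10 = 2.372 V
Power in each resistor, P = (ΔV)²/R:
  P_R1 = (9 - 8.988)²/3.3 = 0.00004153 W
  P_R2 = (8.988 - 8.962)²/7.5 = 0.00009439 W
  P_R3 = (8.962 - 8.745)²/82 = 0.0005747 W
  P_R4 = (8.997 - 8.991)²/4.7 = 0.00000981 W
  P_R5 = (8.991 - 2.21)²/12000 = 0.003831 W
  P_R6 = (2.21 - 0.008231)²/1500 = 0.003232 W
  P_R7 = (8.997 - 8.982)²/8200 = 0.00000002757 W
  P_R8 = (8.982 - 2.372)²/7500 = 0.005825 W
  P_R9 = (2.372 - 0)²/2700 = 0.002084 W
  P_R10 = (9 - 8.997)²/1.8 = 0.000003767 W
  P_R11 = (8.988 - 8.991)²/8200 = 0.0000000006518 W
  P_R12 = (8.962 - 2.21)²/7500 = 0.006078 W
  P_R13 = (8.745 - 0.008231)²/3300 = 0.02313 W
  P_R14 = (8.997 - 8.997)²/300 = 0.000000001009 W
  P_R15 = (8.991 - 8.982)²/10 = 0.000007734 W
  P_R16 = (2.21 - 2.372)²/62000 = 0.0000004248 W
  P_R17 = (0.008231 - 0)²/2 = 0.00003387 W
P_total = P_R1 + P_R2 + P_R3 + P_R4 + P_R5 + P_R6 + P_R7 + P_R8 + P_R9 + P_R10 + P_R11 + P_R12 + P_R13 + P_R14 + P_R15 + P_R16 + P_R17 = 0.04495 W

Final answer: 0.04495 W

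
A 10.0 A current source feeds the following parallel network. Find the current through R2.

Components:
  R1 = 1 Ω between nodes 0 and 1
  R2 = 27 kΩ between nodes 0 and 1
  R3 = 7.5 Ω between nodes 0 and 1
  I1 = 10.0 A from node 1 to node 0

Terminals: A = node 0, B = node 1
All resistors sit directly between nodes 0 and 1, so they are in parallel and share one voltage V; the full source current 10 A splits among them.
1/R_par = 1/1 + 1/27000 + 1/7.5 = 1.133 S  =>  R_par = 0.8823 Ω
V = I × R_par = 10 × 0.8823 = 8.823 V
I_R2 = V/R2 = 8.823/27000 = 0.0003268 A

Final answer: 0.0003268 A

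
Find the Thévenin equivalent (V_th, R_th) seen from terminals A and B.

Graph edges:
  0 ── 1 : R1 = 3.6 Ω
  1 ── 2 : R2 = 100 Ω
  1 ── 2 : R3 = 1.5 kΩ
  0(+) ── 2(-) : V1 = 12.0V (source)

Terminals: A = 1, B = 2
Step 1 — V_th is the open-circuit voltage V_A - V_B (nothing connected across the terminals).
Nodal analysis, taking node 2 as the 0 V reference.
Source V1 fixes V_0 = 12 V.
KCL at each unknown node (sum of currents leaving = 0; resistances in Ω):
  Node 1: (V_1 - 12)/3.6 + (V_1 - 0)/100 + (V_1 - 0)/1500 = 0
Collecting terms: 0.2884 × V_1 = 3.333  =>  V_1 = 11.56 V
V_th = V_1 - V_2 = 11.56 - 0 = 11.56 V
Step 2 — R_th: zero the source — replace V1 by a short circuit (node 2 merges into node 0) — and find the resistance seen between A (node 1) and B (node 0).
Reduce the network between node 1 (A) and node 0 (B) by series/parallel combination:
  Rp1 = R1 ‖ R2 ‖ R3 (parallel, all between nodes 0 and 1) = 1/(1/3.6 + 1/100 + 1/1500) = 3.467 Ω
R_th = 3.467 Ω

Final answer: V_th = 11.56 V, R_th = 3.467 Ω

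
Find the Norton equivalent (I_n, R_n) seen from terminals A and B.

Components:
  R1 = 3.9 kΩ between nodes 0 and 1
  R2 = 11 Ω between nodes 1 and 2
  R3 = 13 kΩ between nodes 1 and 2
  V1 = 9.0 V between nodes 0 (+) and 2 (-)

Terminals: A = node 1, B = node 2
Find the Thévenin equivalent first; then I_n = V_th/R_th and R_n = R_th.
Step 1 — V_th is the open-circuit voltage V_A - V_B (nothing connected across the terminals).
Nodal analysis, taking node 2 as the 0 V reference.
Source V1 fixes V_0 = 9 V.
KCL at each unknown node (sum of currents leaving = 0; resistances in Ω):
  Node 1: (V_1 - 9)/3900 + (V_1 - 0)/11 + (V_1 - 0)/13000 = 0
Collecting terms: 0.09124 × V_1 = 0.002308  =>  V_1 = 0.02529 V
V_th = V_1 - V_2 = 0.02529 - 0 = 0.02529 V
Step 2 — R_th: zero the source — replace V1 by a short circuit (node 2 merges into node 0) — and find the resistance seen between A (node 1) and B (node 0).
Reduce the network between node 1 (A) and node 0 (B) by series/parallel combination:
  Rp1 = R1 ‖ R2 ‖ R3 (parallel, all between nodes 0 and 1) = 1/(1/3900 + 1/11 + 1/13000) = 10.96 Ω
R_th = 10.96 Ω
I_n = V_th/R_th = 0.02529/10.96 = 0.002308 A, and R_n = R_th = 10.96 Ω

Final answer: I_n = 0.002308 A, R_n = 10.96 Ω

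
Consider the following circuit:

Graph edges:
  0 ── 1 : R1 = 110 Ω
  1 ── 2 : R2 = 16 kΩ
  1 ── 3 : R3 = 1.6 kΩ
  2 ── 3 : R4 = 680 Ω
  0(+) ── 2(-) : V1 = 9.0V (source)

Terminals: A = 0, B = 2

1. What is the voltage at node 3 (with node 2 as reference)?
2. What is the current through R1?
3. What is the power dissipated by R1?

Nodal analysis, taking node 2 as the 0 V reference.
Source V1 fixes V_0 = 9 V.
KCL at each unknown node (sum of currents leaving = 0; resistances in Ω):
  Node 1: (V_1 - 9)/110 + (V_1 - 0)/16000 + (V_1 - V_3)/1600 = 0
  Node 3: (V_3 - V_1)/1600 + (V_3 - 0)/680 = 0
Collecting terms (coefficients in siemens):
  0.009778·V_1 - 0.000625·V_3 = 0.08182
  0.002096·V_3 - 0.000625·V_1 = 0
Determinant D = (0.009778)(0.002096) - (-0.000625)(-0.000625) = 0.0000201
V_1 = [(0.08182)(0.002096) - (-0.000625)(0)]/D = 8.53 V
V_3 = [(0.009778)(0) - (0.08182)(-0.000625)]/D = 2.544 V
Part 1:
  Read off the nodal solution: V_3 = 2.544 V
Part 2:
  I_R1 = (V_0 - V_1)/R1 = (9 - 8.53)/110 = 0.004274 A
  Magnitude: I_R1 = 0.004274 A
Part 3:
  I_R1 = (V_0 - V_1)/R1 = (9 - 8.53)/110 = 0.004274 A
  P_R1 = I_R1² × R1 = (0.004274)² × 110 = 0.00201 W

Final answers:
1. V_3 = 2.544 V
2. I_R1 = 0.004274 A
3. P_R1 = 0.00201 W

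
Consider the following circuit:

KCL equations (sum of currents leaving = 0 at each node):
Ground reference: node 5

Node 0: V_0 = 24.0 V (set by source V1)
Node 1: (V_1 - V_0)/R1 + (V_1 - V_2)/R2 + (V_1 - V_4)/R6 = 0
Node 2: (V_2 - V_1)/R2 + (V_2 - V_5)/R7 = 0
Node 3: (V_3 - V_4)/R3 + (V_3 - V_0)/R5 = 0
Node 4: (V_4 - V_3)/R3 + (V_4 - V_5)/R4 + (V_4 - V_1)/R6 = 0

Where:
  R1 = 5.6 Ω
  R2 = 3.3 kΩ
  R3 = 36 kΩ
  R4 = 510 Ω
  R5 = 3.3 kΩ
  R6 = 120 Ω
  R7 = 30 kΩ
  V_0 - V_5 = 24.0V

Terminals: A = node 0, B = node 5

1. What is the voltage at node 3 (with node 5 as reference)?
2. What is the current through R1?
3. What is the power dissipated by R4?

Nodal analysis, taking node 5 as the 0 V reference.
Source V1 fixes V_0 = 24 V.
KCL at each unknown node (sum of currents leaving = 0; resistances in Ω):
  Node 1: (V_1 - 24)/5.6 + (V_1 - V_2)/3300 + (V_1 - V_4)/120 = 0
  Node 2: (V_2 - V_1)/3300 + (V_2 - 0)/30000 = 0
  Node 3: (V_3 - V_4)/36000 + (V_3 - 24)/3300 = 0
  Node 4: (V_4 - V_3)/36000 + (V_4 - 0)/510 + (V_4 - V_1)/120 = 0
Collecting terms (coefficients in siemens):
  0.1872·V_1 - 0.000303·V_2 - 0.008333·V_4 = 4.286
  0.0003364·V_2 - 0.000303·V_1 = 0
  0.0003308·V_3 - 0.00002778·V_4 = 0.007273
  0.01032·V_4 - 0.008333·V_1 - 0.00002778·V_3 = 0
Solving these 4 simultaneous equations (Gaussian elimination) gives:
  V_1 = 23.79 V, V_2 = 21.43 V, V_3 = 23.6 V, V_4 = 19.27 V
Part 1:
  Read off the nodal solution: V_3 = 23.6 V
Part 2:
  I_R1 = (V_0 - V_1)/R1 = (24 - 23.79)/5.6 = 0.03837 A
  Magnitude: I_R1 = 0.03837 A
Part 3:
  I_R4 = (V_4 - V_5)/R4 = (19.27 - 0)/510 = 0.03778 A
  P_R4 = I_R4² × R4 = (0.03778)² × 510 = 0.7278 W

Final answers:
1. V_3 = 23.6 V
2. I_R1 = 0.03837 A
3. P_R4 = 0.7278 W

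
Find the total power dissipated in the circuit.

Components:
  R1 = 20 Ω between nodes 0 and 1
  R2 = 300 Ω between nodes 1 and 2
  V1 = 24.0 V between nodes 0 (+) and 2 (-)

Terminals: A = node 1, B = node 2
Nodal analysis, taking node 2 as the 0 V reference.
Source V1 fixes V_0 = 24 V.
KCL at each unknown node (sum of currents leaving = 0; resistances in Ω):
  Node 1: (V_1 - 24)/20 + (V_1 - 0)/300 = 0
Collecting terms: 0.05333 × V_1 = 1.2  =>  V_1 = 22.5 V
Power in each resistor, P = (ΔV)²/R:
  P_R1 = (24 - 22.5)²/20 = 0.1125 W
  P_R2 = (22.5 - 0)²/300 = 1.688 W
P_total = P_R1 + P_R2 = 1.8 W

Final answer: 1.8 W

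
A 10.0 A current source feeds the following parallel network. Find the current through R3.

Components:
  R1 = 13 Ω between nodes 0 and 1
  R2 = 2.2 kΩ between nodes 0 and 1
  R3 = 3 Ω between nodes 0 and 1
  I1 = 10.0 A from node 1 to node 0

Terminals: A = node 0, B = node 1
All resistors sit directly between nodes 0 and 1, so they are in parallel and share one voltage V; the full source current 10 A splits among them.
1/R_par = 1/13 + 1/2200 + 1/3 = 0.4107 S  =>  R_par = 2.435 Ω
V = I × R_par = 10 × 2.435 = 24.35 V
I_R3 = V/R3 = 24.35/3 = 8.116 A

Final answer: 8.116 A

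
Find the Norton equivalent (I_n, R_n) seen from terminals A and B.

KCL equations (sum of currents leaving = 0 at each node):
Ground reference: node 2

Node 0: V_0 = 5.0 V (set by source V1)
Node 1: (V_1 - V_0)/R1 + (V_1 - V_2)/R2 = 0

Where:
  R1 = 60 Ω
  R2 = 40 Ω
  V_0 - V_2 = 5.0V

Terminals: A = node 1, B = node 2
Find the Thévenin equivalent first; then I_n = V_th/R_th and R_n = R_th.
Step 1 — V_th is the open-circuit voltage V_A - V_B (nothing connected across the terminals).
Nodal analysis, taking node 2 as the 0 V reference.
Source V1 fixes V_0 = 5 V.
KCL at each unknown node (sum of currents leaving = 0; resistances in Ω):
  Node 1: (V_1 - 5)/60 + (V_1 - 0)/40 = 0
Collecting terms: 0.04167 × V_1 = 0.08333  =>  V_1 = 2 V
V_th = V_1 - V_2 = 2 - 0 = 2 V
Step 2 — R_th: zero the source — replace V1 by a short circuit (node 2 merges into node 0) — and find the resistance seen between A (node 1) and B (node 0).
Reduce the network between node 1 (A) and node 0 (B) by series/parallel combination:
  Rp1 = R1 ‖ R2 (parallel, both between nodes 0 and 1) = 1/(1/60 + 1/40) = 24 Ω
R_th = 24 Ω
I_n = V_th/R_th = 2/24 = 0.08333 A, and R_n = R_th = 24 Ω

Final answer: I_n = 0.08333 A, R_n = 24 Ω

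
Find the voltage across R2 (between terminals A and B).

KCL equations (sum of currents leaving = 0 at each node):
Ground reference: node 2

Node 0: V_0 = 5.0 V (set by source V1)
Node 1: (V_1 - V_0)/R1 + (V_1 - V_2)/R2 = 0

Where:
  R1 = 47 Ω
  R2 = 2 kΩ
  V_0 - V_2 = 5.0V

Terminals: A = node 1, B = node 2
R1 and R2 are in series across V1 (node 0 → node 1 → node 2), and the output A–B is taken across R2, so this is a voltage divider.
Series current: I = V1/(R1 + R2) = 5/(47 + 2000) = 5/2047 = 0.002443 A
V_R2 = I × R2 = V1 × R2/(R1 + R2) = 5 × 2000/2047 = 4.885 V

Final answer: 4.885 V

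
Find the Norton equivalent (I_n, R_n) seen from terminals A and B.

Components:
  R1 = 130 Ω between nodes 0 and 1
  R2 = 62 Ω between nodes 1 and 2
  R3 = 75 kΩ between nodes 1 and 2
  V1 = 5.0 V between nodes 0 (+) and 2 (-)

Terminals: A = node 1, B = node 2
Find the Thévenin equivalent first; then I_n = V_th/R_th and R_n = R_th.
Step 1 — V_th is the open-circuit voltage V_A - V_B (nothing connected across the terminals).
Nodal analysis, taking node 2 as the 0 V reference.
Source V1 fixes V_0 = 5 V.
KCL at each unknown node (sum of currents leaving = 0; resistances in Ω):
  Node 1: (V_1 - 5)/130 + (V_1 - 0)/62 + (V_1 - 0)/75000 = 0
Collecting terms: 0.02383 × V_1 = 0.03846  =>  V_1 = 1.614 V
V_th = V_1 - V_2 = 1.614 - 0 = 1.614 V
Step 2 — R_th: zero the source — replace V1 by a short circuit (node 2 merges into node 0) — and find the resistance seen between A (node 1) and B (node 0).
Reduce the network between node 1 (A) and node 0 (B) by series/parallel combination:
  Rp1 = R1 ‖ R2 ‖ R3 (parallel, all between nodes 0 and 1) = 1/(1/130 + 1/62 + 1/75000) = 41.96 Ω
R_th = 41.96 Ω
I_n = V_th/R_th = 1.614/41.96 = 0.03846 A, and R_n = R_th = 41.96 Ω

Final answer: I_n = 0.03846 A, R_n = 41.96 Ω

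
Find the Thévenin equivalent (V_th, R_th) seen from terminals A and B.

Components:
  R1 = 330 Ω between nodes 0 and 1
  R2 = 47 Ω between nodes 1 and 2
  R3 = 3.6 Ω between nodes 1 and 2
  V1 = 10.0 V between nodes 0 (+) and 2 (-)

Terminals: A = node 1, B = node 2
Step 1 — V_th is the open-circuit voltage V_A - V_B (nothing connected across the terminals).
Nodal analysis, taking node 2 as the 0 V reference.
Source V1 fixes V_0 = 10 V.
KCL at each unknown node (sum of currents leaving = 0; resistances in Ω):
  Node 1: (V_1 - 10)/330 + (V_1 - 0)/47 + (V_1 - 0)/3.6 = 0
Collecting terms: 0.3021 × V_1 = 0.0303  =>  V_1 = 0.1003 V
V_th = V_1 - V_2 = 0.1003 - 0 = 0.1003 V
Step 2 — R_th: zero the source — replace V1 by a short circuit (node 2 merges into node 0) — and find the resistance seen between A (node 1) and B (node 0).
Reduce the network between node 1 (A) and node 0 (B) by series/parallel combination:
  Rp1 = R1 ‖ R2 ‖ R3 (parallel, all between nodes 0 and 1) = 1/(1/330 + 1/47 + 1/3.6) = 3.31 Ω
R_th = 3.31 Ω

Final answer: V_th = 0.1003 V, R_th = 3.31 Ω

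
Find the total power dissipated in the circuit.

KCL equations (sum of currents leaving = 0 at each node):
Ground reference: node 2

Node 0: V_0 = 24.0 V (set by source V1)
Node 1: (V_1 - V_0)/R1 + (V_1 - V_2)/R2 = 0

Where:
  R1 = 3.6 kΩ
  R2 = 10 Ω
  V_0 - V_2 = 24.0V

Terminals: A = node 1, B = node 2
Nodal analysis, taking node 2 as the 0 V reference.
Source V1 fixes V_0 = 24 V.
KCL at each unknown node (sum of currents leaving = 0; resistances in Ω):
  Node 1: (V_1 - 24)/3600 + (V_1 - 0)/10 = 0
Collecting terms: 0.1003 × V_1 = 0.006667  =>  V_1 = 0.06648 V
Power in each resistor, P = (ΔV)²/R:
  P_R1 = (24 - 0.06648)²/3600 = 0.1591 W
  P_R2 = (0.06648 - 0)²/10 = 0.000442 W
P_total = P_R1 + P_R2 = 0.1596 W

Final answer: 0.1596 W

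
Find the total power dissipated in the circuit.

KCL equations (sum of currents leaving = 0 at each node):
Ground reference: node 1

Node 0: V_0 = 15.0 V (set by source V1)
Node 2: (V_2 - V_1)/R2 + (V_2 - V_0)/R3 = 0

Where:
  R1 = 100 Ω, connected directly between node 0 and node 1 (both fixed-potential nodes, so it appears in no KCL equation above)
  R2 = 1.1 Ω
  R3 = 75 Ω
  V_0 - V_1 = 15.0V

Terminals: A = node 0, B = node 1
Nodal analysis, taking node 1 as the 0 V reference.
Source V1 fixes V_0 = 15 V.
KCL at each unknown node (sum of currents leaving = 0; resistances in Ω):
  Node 2: (V_2 - 0)/1.1 + (V_2 - 15)/75 = 0
Collecting terms: 0.9224 × V_2 = 0.2  =>  V_2 = 0.2168 V
Power in each resistor, P = (ΔV)²/R:
  P_R1 = (15 - 0)²/100 = 2.25 W
  P_R2 = (0 - 0.2168)²/1.1 = 0.04274 W
  P_R3 = (15 - 0.2168)²/75 = 2.914 W
P_total = P_R1 + P_R2 + P_R3 = 5.207 W

Final answer: 5.207 W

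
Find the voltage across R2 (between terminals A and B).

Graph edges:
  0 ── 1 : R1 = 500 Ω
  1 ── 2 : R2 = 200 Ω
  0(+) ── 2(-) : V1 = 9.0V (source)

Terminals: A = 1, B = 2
R1 and R2 are in series across V1 (node 0 → node 1 → node 2), and the output A–B is taken across R2, so this is a voltage divider.
Series current: I = V1/(R1 + R2) = 9/(500 + 200) = 9/700 = 0.01286 A
V_R2 = I × R2 = V1 × R2/(R1 + R2) = 9 × 200/700 = 2.571 V

Final answer: 2.571 V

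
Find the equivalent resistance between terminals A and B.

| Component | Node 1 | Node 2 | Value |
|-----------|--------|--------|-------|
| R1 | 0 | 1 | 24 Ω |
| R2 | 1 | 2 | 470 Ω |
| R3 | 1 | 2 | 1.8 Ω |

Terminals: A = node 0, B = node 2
Reduce the network between node 0 (A) and node 2 (B) by series/parallel combination:
  Rp1 = R2 ‖ R3 (parallel, both between nodes 1 and 2) = 1/(1/470 + 1/1.8) = 1.793 Ω
  Rs1 = R1 + Rp1 (series, joined only at node 1) = 24 + 1.793 = 25.79 Ω
R_eq = 25.79 Ω

Final answer: 25.79 Ω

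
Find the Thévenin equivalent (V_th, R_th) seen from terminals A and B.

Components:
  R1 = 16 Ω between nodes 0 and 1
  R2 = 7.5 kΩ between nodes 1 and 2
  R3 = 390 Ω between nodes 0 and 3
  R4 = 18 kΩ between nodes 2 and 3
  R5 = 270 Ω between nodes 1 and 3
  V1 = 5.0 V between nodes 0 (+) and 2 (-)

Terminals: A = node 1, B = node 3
Step 1 — V_th is the open-circuit voltage V_A - V_B (nothing connected across the terminals).
Nodal analysis, taking node 2 as the 0 V reference.
Source V1 fixes V_0 = 5 V.
KCL at each unknown node (sum of currents leaving = 0; resistances in Ω):
  Node 1: (V_1 - 5)/16 + (V_1 - 0)/7500 + (V_1 - V_3)/270 = 0
  Node 3: (V_3 - 5)/390 + (V_3 - 0)/18000 + (V_3 - V_1)/270 = 0
Collecting terms (coefficients in siemens):
  0.06634·V_1 - 0.003704·V_3 = 0.3125
  0.006323·V_3 - 0.003704·V_1 = 0.01282
Determinant D = (0.06634)(0.006323) - (-0.003704)(-0.003704) = 0.0004058
V_1 = [(0.3125)(0.006323) - (-0.003704)(0.01282)]/D = 4.987 V
V_3 = [(0.06634)(0.01282) - (0.3125)(-0.003704)]/D = 4.949 V
V_th = V_1 - V_3 = 4.987 - 4.949 = 0.03857 V
Step 2 — R_th: zero the source — replace V1 by a short circuit (node 2 merges into node 0) — and find the resistance seen between A (node 1) and B (node 3).
Reduce the network between node 1 (A) and node 3 (B) by series/parallel combination:
  Rp1 = R1 ‖ R2 (parallel, both between nodes 0 and 1) = 1/(1/16 + 1/7500) = 15.97 Ω
  Rp2 = R3 ‖ R4 (parallel, both between nodes 0 and 3) = 1/(1/390 + 1/18000) = 381.7 Ω
  Rs1 = Rp1 + Rp2 (series, joined only at node 0) = 15.97 + 381.7 = 397.7 Ω
  Rp3 = R5 ‖ Rs1 (parallel, both between nodes 1 and 3) = 1/(1/270 + 1/397.7) = 160.8 Ω
R_th = 160.8 Ω

Final answer: V_th = 0.03857 V, R_th = 160.8 Ω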